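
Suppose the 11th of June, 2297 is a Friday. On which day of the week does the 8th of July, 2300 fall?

June 11, 2297 → June 11, 2298: 365 days.
June 11, 2298 → June 11, 2299: 365 days.
June 11, 2299 → June 11, 2300: 365 days (2300 is not a leap year (divisible by 100 but not 400)).
June 2300: 30 − 11 = 19 days remain.
July 1–8, 2300: 8 days.
Residual: 27 days.
Total: 1122 days.
1122 mod 7 = 2, so 2 days after Friday is Sunday.

Sunday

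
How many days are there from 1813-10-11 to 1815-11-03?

October 11, 1813 → October 11, 1814: 365 days.
October 11, 1814 → October 11, 1815: 365 days.
October 1815: 31 − 11 = 20 days remain.
November 1–3, 1815: 3 days.
Residual: 23 days.
Total: 753 days.

753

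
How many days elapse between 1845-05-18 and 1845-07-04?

May 1845: 31 − 18 = 13 days remain.
Then June (30): 30 days.
July 1–4, 1845: 4 days.
Total: 13 + 30 + 4 = 47 days.

47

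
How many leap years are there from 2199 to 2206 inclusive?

1

Years divisible by 4 in [2199, 2206]: 2200, 2204.
Of these, 2200 is divisible by 100 but not 400, so not leap.
Leap years: 2 − 1 = 1.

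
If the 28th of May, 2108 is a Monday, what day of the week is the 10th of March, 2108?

Count forward from the earlier date (March 10, 2108) to the later (May 28, 2108):
March 2108: 31 − 10 = 21 days remain.
Then April (30): 30 days.
May 1–28, 2108: 28 days.
Total: 21 + 30 + 28 = 79 days.
79 mod 7 = 2, so 2 days before Monday is Saturday.

Saturday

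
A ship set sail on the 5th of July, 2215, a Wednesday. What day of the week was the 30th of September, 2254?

Saturday

From July 5, 2215 to July 5, 2254: 39 years, of which 10 contain a Feb 29 — 29×365 + 10×366 = 14245 days.
July 2254: 31 − 5 = 26 days remain.
Then August (31): 31 days.
September 1–30, 2254: 30 days.
Residual: 87 days.
Total: 14332 days.
14332 mod 7 = 3, so 3 days after Wednesday is Saturday.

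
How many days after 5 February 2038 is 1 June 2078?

14726

Day-of-year of February 5, 2038: 36.
Day-of-year of June 1, 2078: 152.
2038 has 365 days, so 365 − 36 = 329 days remain in 2038.
Full years 2039–2077: 29 common + 10 leap = 29×365 + 10×366 = 14245 days.
Total: 329 + 14245 + 152 = 14726 days.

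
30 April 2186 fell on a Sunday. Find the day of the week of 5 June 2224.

Saturday

From April 30, 2186 to April 30, 2224: 38 years, of which 9 contain a Feb 29 — 29×365 + 9×366 = 13879 days.
(2200 is not a leap year (divisible by 100 but not 400).)
April 2224: 30 − 30 = 0 days remain.
Then May (31): 31 days.
June 1–5, 2224: 5 days.
Residual: 36 days.
Total: 13915 days.
13915 mod 7 = 6, so 6 days after Sunday is Saturday.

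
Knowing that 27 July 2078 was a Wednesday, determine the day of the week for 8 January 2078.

Count forward from the earlier date (January 8, 2078) to the later (July 27, 2078):
January 2078: 31 − 8 = 23 days remain.
Then February 2078 (28), March (31), April (30), May (31), June (30): 28 + 31 + 30 + 31 + 30 = 150 days.
July 1–27, 2078: 27 days.
Total: 23 + 150 + 27 = 200 days.
200 mod 7 = 4, so 4 days before Wednesday is Saturday.

Saturday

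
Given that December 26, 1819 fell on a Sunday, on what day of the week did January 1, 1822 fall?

December 26, 1819 → December 26, 1820: 366 days (1820 is a leap year).
December 26, 1820 → December 26, 1821: 365 days.
December 1821: 31 − 26 = 5 days remain.
January 1, 1822: 1 day.
Residual: 6 days.
Total: 737 days.
737 mod 7 = 2, so 2 days after Sunday is Tuesday.

Tuesday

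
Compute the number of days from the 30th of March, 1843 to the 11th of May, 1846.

1138

Day-of-year of March 30, 1843: 89.
Day-of-year of May 11, 1846: 131.
1843 has 365 days, so 365 − 89 = 276 days remain in 1843.
Full years: 1844: 366; 1845: 365. Sum = 731.
Total: 276 + 731 + 131 = 1138 days.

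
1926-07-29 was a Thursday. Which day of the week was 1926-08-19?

July 1926: 31 − 29 = 2 days remain.
August 1–19, 1926: 19 days.
Total: 2 + 19 = 21 days.
21 is a multiple of 7, so 1926-08-19 falls on the same weekday: Thursday.

Thursday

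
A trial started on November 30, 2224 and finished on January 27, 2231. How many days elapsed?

November 30, 2224 → November 30, 2225: 365 days.
November 30, 2225 → November 30, 2226: 365 days.
November 30, 2226 → November 30, 2227: 365 days.
November 30, 2227 → November 30, 2228: 366 days (2228 is a leap year).
November 30, 2228 → November 30, 2229: 365 days.
November 30, 2229 → November 30, 2230: 365 days.
November 2230: 30 − 30 = 0 days remain.
Then December (31): 31 days.
January 1–27, 2231: 27 days.
Residual: 58 days.
Total: 2249 days.

2249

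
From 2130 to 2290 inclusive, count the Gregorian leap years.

Years divisible by 4: 2132, 2136, …, 2288 — 40 in all.
Of these, 2200 is divisible by 100 but not 400, so not leap.
Leap years: 40 − 1 = 39.

39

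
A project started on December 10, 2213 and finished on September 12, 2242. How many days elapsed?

10503

From December 10, 2213 to December 10, 2241: 28 years, of which 7 contain a Feb 29 — 21×365 + 7×366 = 10227 days.
December 2241: 31 − 10 = 21 days remain.
Then January (31), February 2242 (28), March (31), April (30), May (31), June (30), July (31), August (31): 31 + 28 + 31 + 30 + 31 + 30 + 31 + 31 = 243 days.
September 1–12, 2242: 12 days.
Residual: 276 days.
Total: 10503 days.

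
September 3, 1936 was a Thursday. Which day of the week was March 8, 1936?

Sunday

Count forward from the earlier date (March 8, 1936) to the later (September 3, 1936):
March 1936: 31 − 8 = 23 days remain.
Then April (30), May (31), June (30), July (31), August (31): 30 + 31 + 30 + 31 + 31 = 153 days.
September 1–3, 1936: 3 days.
Total: 23 + 153 + 3 = 179 days.
179 mod 7 = 4, so 4 days before Thursday is Sunday.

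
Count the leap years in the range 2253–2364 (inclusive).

Years divisible by 4: 2256, 2260, …, 2364 — 28 in all.
Of these, 2300 is divisible by 100 but not 400, so not leap.
Leap years: 28 − 1 = 27.

27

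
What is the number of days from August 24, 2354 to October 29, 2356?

Day-of-year of August 24, 2354: 236.
Day-of-year of October 29, 2356: 303.
2354 has 365 days, so 365 − 236 = 129 days remain in 2354.
Full years: 2355: 365. Sum = 365.
Total: 129 + 365 + 303 = 797 days.

797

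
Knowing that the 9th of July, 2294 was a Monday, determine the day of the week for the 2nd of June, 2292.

Thursday

Count forward from the earlier date (June 2, 2292) to the later (July 9, 2294):
Day-of-year of June 2, 2292: 154.
Day-of-year of July 9, 2294: 190.
2292 has 366 days, so 366 − 154 = 212 days remain in 2292.
Full years: 2293: 365. Sum = 365.
Total: 212 + 365 + 190 = 767 days.
767 mod 7 = 4, so 4 days before Monday is Thursday.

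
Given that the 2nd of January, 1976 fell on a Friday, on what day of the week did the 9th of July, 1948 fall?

Count forward from the earlier date (July 9, 1948) to the later (January 2, 1976):
From July 9, 1948 to July 9, 1975: 27 years, of which 6 contain a Feb 29 — 21×365 + 6×366 = 9861 days.
July 1975: 31 − 9 = 22 days remain.
Then August (31), September (30), October (31), November (30), December (31): 31 + 30 + 31 + 30 + 31 = 153 days.
January 1–2, 1976: 2 days.
Residual: 177 days.
Total: 10038 days.
10038 is a multiple of 7, so the 9th of July, 1948 falls on the same weekday: Friday.

Friday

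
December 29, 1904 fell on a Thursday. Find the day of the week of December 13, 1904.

Tuesday

Count forward from the earlier date (December 13, 1904) to the later (December 29, 1904):
Within December 1904: 29 − 13 = 16 days.
16 mod 7 = 2, so 2 days before Thursday is Tuesday.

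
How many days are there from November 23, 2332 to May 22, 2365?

Day-of-year of November 23, 2332: 328.
Day-of-year of May 22, 2365: 142.
2332 has 366 days, so 366 − 328 = 38 days remain in 2332.
Full years 2333–2364: 24 common + 8 leap = 24×365 + 8×366 = 11688 days.
Total: 38 + 11688 + 142 = 11868 days.

11868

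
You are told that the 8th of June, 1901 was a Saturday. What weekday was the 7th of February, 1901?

Thursday

Count forward from the earlier date (February 7, 1901) to the later (June 8, 1901):
February 1901: 28 − 7 = 21 days remain (1901 is not a leap year, so February has 28 days).
Then March (31), April (30), May (31): 31 + 30 + 31 = 92 days.
June 1–8, 1901: 8 days.
Total: 21 + 92 + 8 = 121 days.
121 mod 7 = 2, so 2 days before Saturday is Thursday.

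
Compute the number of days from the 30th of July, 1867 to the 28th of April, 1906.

14151

From July 30, 1867 to July 30, 1905: 38 years, of which 9 contain a Feb 29 — 29×365 + 9×366 = 13879 days.
(1900 is not a leap year (divisible by 100 but not 400).)
July 1905: 31 − 30 = 1 day remains.
Then August (31), September (30), October (31), November (30), December (31), January (31), February 1906 (28), March (31): 31 + 30 + 31 + 30 + 31 + 31 + 28 + 31 = 243 days.
April 1–28, 1906: 28 days.
Residual: 272 days.
Total: 14151 days.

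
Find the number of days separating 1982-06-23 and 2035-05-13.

19317

From June 23, 1982 to June 23, 2034: 52 years, of which 13 contain a Feb 29 — 39×365 + 13×366 = 18993 days.
(2000 is a leap year (divisible by 400).)
June 2034: 30 − 23 = 7 days remain.
Then 10 full months totalling 304 days.
May 1–13, 2035: 13 days.
Residual: 324 days.
Total: 19317 days.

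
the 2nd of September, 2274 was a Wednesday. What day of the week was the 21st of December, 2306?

From September 2, 2274 to September 2, 2306: 32 years, of which 7 contain a Feb 29 — 25×365 + 7×366 = 11687 days.
(2300 is not a leap year (divisible by 100 but not 400).)
September 2306: 30 − 2 = 28 days remain.
Then October (31), November (30): 31 + 30 = 61 days.
December 1–21, 2306: 21 days.
Residual: 110 days.
Total: 11797 days.
11797 mod 7 = 2, so 2 days after Wednesday is Friday.

Friday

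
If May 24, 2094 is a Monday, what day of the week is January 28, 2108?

Saturday

Day-of-year of May 24, 2094: 144.
Day-of-year of January 28, 2108: 28.
2094 has 365 days, so 365 − 144 = 221 days remain in 2094.
Full years 2095–2107: 11 common + 2 leap = 11×365 + 2×366 = 4747 days.
Total: 221 + 4747 + 28 = 4996 days.
4996 mod 7 = 5, so 5 days after Monday is Saturday.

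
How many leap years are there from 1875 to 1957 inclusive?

20

Years divisible by 4: 1876, 1880, …, 1956 — 21 in all.
Of these, 1900 is divisible by 100 but not 400, so not leap.
Leap years: 21 − 1 = 20.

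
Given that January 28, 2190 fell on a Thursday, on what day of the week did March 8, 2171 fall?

Friday

Count forward from the earlier date (March 8, 2171) to the later (January 28, 2190):
Day-of-year of March 8, 2171: 67.
Day-of-year of January 28, 2190: 28.
2171 has 365 days, so 365 − 67 = 298 days remain in 2171.
Full years 2172–2189: 13 common + 5 leap = 13×365 + 5×366 = 6575 days.
Total: 298 + 6575 + 28 = 6901 days.
6901 mod 7 = 6, so 6 days before Thursday is Friday.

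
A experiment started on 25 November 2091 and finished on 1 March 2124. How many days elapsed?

Day-of-year of November 25, 2091: 329.
Day-of-year of March 1, 2124: 61.
2091 has 365 days, so 365 − 329 = 36 days remain in 2091.
Full years 2092–2123: 25 common + 7 leap = 25×365 + 7×366 = 11687 days.
Total: 36 + 11687 + 61 = 11784 days.

11784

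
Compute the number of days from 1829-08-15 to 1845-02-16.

From August 15, 1829 to August 15, 1844: 15 years, of which 4 contain a Feb 29 — 11×365 + 4×366 = 5479 days.
August 1844: 31 − 15 = 16 days remain.
Then September (30), October (31), November (30), December (31), January (31): 30 + 31 + 30 + 31 + 31 = 153 days.
February 1–16, 1845: 16 days (1845 is not a leap year).
Residual: 185 days.
Total: 5664 days.

5664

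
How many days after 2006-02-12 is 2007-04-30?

442

Day-of-year of February 12, 2006: 43.
Day-of-year of April 30, 2007: 120.
2006 has 365 days, so 365 − 43 = 322 days remain in 2006.
Total: 322 + 120 = 442 days.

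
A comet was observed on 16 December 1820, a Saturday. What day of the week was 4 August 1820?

Friday

Count forward from the earlier date (August 4, 1820) to the later (December 16, 1820):
August 1820: 31 − 4 = 27 days remain.
Then September (30), October (31), November (30): 30 + 31 + 30 = 91 days.
December 1–16, 1820: 16 days.
Total: 27 + 91 + 16 = 134 days.
134 mod 7 = 1, so 1 day before Saturday is Friday.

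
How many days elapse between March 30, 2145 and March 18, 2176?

Day-of-year of March 30, 2145: 89.
Day-of-year of March 18, 2176: 78.
2145 has 365 days, so 365 − 89 = 276 days remain in 2145.
Full years 2146–2175: 23 common + 7 leap = 23×365 + 7×366 = 10957 days.
Total: 276 + 10957 + 78 = 11311 days.

11311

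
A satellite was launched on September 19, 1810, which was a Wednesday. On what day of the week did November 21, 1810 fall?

Wednesday

September 1810: 30 − 19 = 11 days remain.
Then October (31): 31 days.
November 1–21, 1810: 21 days.
Total: 11 + 31 + 21 = 63 days.
63 is a multiple of 7, so November 21, 1810 falls on the same weekday: Wednesday.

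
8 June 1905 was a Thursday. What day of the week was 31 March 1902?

Count forward from the earlier date (March 31, 1902) to the later (June 8, 1905):
Day-of-year of March 31, 1902: 90.
Day-of-year of June 8, 1905: 159.
1902 has 365 days, so 365 − 90 = 275 days remain in 1902.
Full years: 1903: 365; 1904: 366. Sum = 731.
Total: 275 + 731 + 159 = 1165 days.
1165 mod 7 = 3, so 3 days before Thursday is Monday.

Monday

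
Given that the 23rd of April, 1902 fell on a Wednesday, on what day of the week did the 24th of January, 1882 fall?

Count forward from the earlier date (January 24, 1882) to the later (April 23, 1902):
From January 24, 1882 to January 24, 1902: 20 years, of which 4 contain a Feb 29 — 16×365 + 4×366 = 7304 days.
(1900 is not a leap year (divisible by 100 but not 400).)
January 1902: 31 − 24 = 7 days remain.
Then February 1902 (28), March (31): 28 + 31 = 59 days.
April 1–23, 1902: 23 days.
Residual: 89 days.
Total: 7393 days.
7393 mod 7 = 1, so 1 day before Wednesday is Tuesday.

Tuesday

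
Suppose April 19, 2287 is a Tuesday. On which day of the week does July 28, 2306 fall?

Day-of-year of April 19, 2287: 109.
Day-of-year of July 28, 2306: 209.
2287 has 365 days, so 365 − 109 = 256 days remain in 2287.
Full years 2288–2305: 14 common + 4 leap = 14×365 + 4×366 = 6574 days.
Total: 256 + 6574 + 209 = 7039 days.
7039 mod 7 = 4, so 4 days after Tuesday is Saturday.

Saturday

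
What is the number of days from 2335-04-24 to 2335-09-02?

131

April 2335: 30 − 24 = 6 days remain.
Then May (31), June (30), July (31), August (31): 31 + 30 + 31 + 31 = 123 days.
September 1–2, 2335: 2 days.
Total: 6 + 123 + 2 = 131 days.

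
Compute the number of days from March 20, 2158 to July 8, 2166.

From March 20, 2158 to March 20, 2166: 8 years, of which 2 contain a Feb 29 — 6×365 + 2×366 = 2922 days.
March 2166: 31 − 20 = 11 days remain.
Then April (30), May (31), June (30): 30 + 31 + 30 = 91 days.
July 1–8, 2166: 8 days.
Residual: 110 days.
Total: 3032 days.

3032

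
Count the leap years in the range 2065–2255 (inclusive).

Years divisible by 4: 2068, 2072, …, 2252 — 47 in all.
Of these, 2100, 2200 are divisible by 100 but not 400, so not leap.
Leap years: 47 − 2 = 45.

45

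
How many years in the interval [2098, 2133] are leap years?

Years divisible by 4 in [2098, 2133]: 2100, 2104, 2108, 2112, 2116, 2120, 2124, 2128, 2132.
Of these, 2100 is divisible by 100 but not 400, so not leap.
Leap years: 9 − 1 = 8.

8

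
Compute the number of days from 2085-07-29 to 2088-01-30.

915

Day-of-year of July 29, 2085: 210.
Day-of-year of January 30, 2088: 30.
2085 has 365 days, so 365 − 210 = 155 days remain in 2085.
Full years: 2086: 365; 2087: 365. Sum = 730.
Total: 155 + 730 + 30 = 915 days.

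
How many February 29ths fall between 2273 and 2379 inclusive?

25

Years divisible by 4: 2276, 2280, …, 2376 — 26 in all.
Of these, 2300 is divisible by 100 but not 400, so not leap.
Leap years: 26 − 1 = 25.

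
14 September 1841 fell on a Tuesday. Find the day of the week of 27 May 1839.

Count forward from the earlier date (May 27, 1839) to the later (September 14, 1841):
May 27, 1839 → May 27, 1840: 366 days (1840 is a leap year).
May 27, 1840 → May 27, 1841: 365 days.
May 1841: 31 − 27 = 4 days remain.
Then June (30), July (31), August (31): 30 + 31 + 31 = 92 days.
September 1–14, 1841: 14 days.
Residual: 110 days.
Total: 841 days.
841 mod 7 = 1, so 1 day before Tuesday is Monday.

Monday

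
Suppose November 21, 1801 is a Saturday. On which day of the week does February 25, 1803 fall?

Friday

Day-of-year of November 21, 1801: 325.
Day-of-year of February 25, 1803: 56.
1801 has 365 days, so 365 − 325 = 40 days remain in 1801.
Full years: 1802: 365. Sum = 365.
Total: 40 + 365 + 56 = 461 days.
461 mod 7 = 6, so 6 days after Saturday is Friday.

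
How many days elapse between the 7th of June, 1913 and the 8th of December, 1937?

8950

From June 7, 1913 to June 7, 1937: 24 years, of which 6 contain a Feb 29 — 18×365 + 6×366 = 8766 days.
June 1937: 30 − 7 = 23 days remain.
Then July (31), August (31), September (30), October (31), November (30): 31 + 31 + 30 + 31 + 30 = 153 days.
December 1–8, 1937: 8 days.
Residual: 184 days.
Total: 8950 days.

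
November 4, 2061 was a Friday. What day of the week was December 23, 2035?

Count forward from the earlier date (December 23, 2035) to the later (November 4, 2061):
Day-of-year of December 23, 2035: 357.
Day-of-year of November 4, 2061: 308.
2035 has 365 days, so 365 − 357 = 8 days remain in 2035.
Full years 2036–2060: 18 common + 7 leap = 18×365 + 7×366 = 9132 days.
Total: 8 + 9132 + 308 = 9448 days.
9448 mod 7 = 5, so 5 days before Friday is Sunday.

Sunday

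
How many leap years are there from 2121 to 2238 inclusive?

Years divisible by 4: 2124, 2128, …, 2236 — 29 in all.
Of these, 2200 is divisible by 100 but not 400, so not leap.
Leap years: 29 − 1 = 28.

28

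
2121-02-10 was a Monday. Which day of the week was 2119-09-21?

Thursday

Count forward from the earlier date (September 21, 2119) to the later (February 10, 2121):
September 2119: 30 − 21 = 9 days remain.
Then 16 full months totalling 489 days.
February 1–10, 2121: 10 days (2121 is not a leap year).
Total: 9 + 489 + 10 = 508 days.
508 mod 7 = 4, so 4 days before Monday is Thursday.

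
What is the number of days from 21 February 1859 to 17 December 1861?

1030

February 21, 1859 → February 21, 1860: 365 days.
February 21, 1860 → February 21, 1861: 366 days (1860 is a leap year).
February 1861: 28 − 21 = 7 days remain (1861 is not a leap year, so February has 28 days).
Then 9 full months totalling 275 days.
December 1–17, 1861: 17 days.
Residual: 299 days.
Total: 1030 days.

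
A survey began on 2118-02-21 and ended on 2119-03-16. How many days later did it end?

February 2118: 28 − 21 = 7 days remain (2118 is not a leap year, so February has 28 days).
Then 12 full months totalling 365 days.
March 1–16, 2119: 16 days.
Total: 7 + 365 + 16 = 388 days.

388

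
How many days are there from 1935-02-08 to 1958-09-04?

From February 8, 1935 to February 8, 1958: 23 years, of which 6 contain a Feb 29 — 17×365 + 6×366 = 8401 days.
February 1958: 28 − 8 = 20 days remain (1958 is not a leap year, so February has 28 days).
Then March (31), April (30), May (31), June (30), July (31), August (31): 31 + 30 + 31 + 30 + 31 + 31 = 184 days.
September 1–4, 1958: 4 days.
Residual: 208 days.
Total: 8609 days.

8609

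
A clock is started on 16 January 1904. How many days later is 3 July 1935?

11491

Day-of-year of January 16, 1904: 16.
Day-of-year of July 3, 1935: 184.
1904 has 366 days, so 366 − 16 = 350 days remain in 1904.
Full years 1905–1934: 23 common + 7 leap = 23×365 + 7×366 = 10957 days.
Total: 350 + 10957 + 184 = 11491 days.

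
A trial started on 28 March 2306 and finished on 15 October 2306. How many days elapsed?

March 2306: 31 − 28 = 3 days remain.
Then April (30), May (31), June (30), July (31), August (31), September (30): 30 + 31 + 30 + 31 + 31 + 30 = 183 days.
October 1–15, 2306: 15 days.
Total: 3 + 183 + 15 = 201 days.

201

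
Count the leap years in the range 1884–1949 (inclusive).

16

Years divisible by 4: 1884, 1888, …, 1948 — 17 in all.
Of these, 1900 is divisible by 100 but not 400, so not leap.
Leap years: 17 − 1 = 16.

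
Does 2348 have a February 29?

2348 is a leap year.

Yes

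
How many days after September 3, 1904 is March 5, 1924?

From September 3, 1904 to September 3, 1923: 19 years, of which 4 contain a Feb 29 — 15×365 + 4×366 = 6939 days.
September 1923: 30 − 3 = 27 days remain.
Then October (31), November (30), December (31), January (31), February 1924 (29): 31 + 30 + 31 + 31 + 29 = 152 days.
March 1–5, 1924: 5 days.
Residual: 184 days.
Total: 7123 days.

7123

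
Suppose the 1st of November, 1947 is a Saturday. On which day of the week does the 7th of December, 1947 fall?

Sunday

November 1947: 30 − 1 = 29 days remain.
December 1–7, 1947: 7 days.
Total: 29 + 7 = 36 days.
36 mod 7 = 1, so 1 day after Saturday is Sunday.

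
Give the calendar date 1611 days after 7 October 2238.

6 March 2243

Count 1611 days after October 7, 2238:
Day-of-year of October 7, 2238: 280.
Day-of-year of March 6, 2243: 65.
2238 has 365 days, so 365 − 280 = 85 days remain in 2238.
Full years: 2239: 365; 2240: 366; 2241: 365; 2242: 365. Sum = 1461.
Total: 85 + 1461 + 65 = 1611 days.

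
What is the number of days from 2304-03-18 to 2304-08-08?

143

March 2304: 31 − 18 = 13 days remain.
Then April (30), May (31), June (30), July (31): 30 + 31 + 30 + 31 = 122 days.
August 1–8, 2304: 8 days.
Total: 13 + 122 + 8 = 143 days.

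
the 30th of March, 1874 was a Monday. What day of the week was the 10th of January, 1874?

Count forward from the earlier date (January 10, 1874) to the later (March 30, 1874):
January 1874: 31 − 10 = 21 days remain.
Then February 1874 (28): 28 days.
March 1–30, 1874: 30 days.
Total: 21 + 28 + 30 = 79 days.
79 mod 7 = 2, so 2 days before Monday is Saturday.

Saturday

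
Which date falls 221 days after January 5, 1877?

August 14, 1877

Count 221 days after January 5, 1877:
January 1877: 31 − 5 = 26 days remain.
Then February 1877 (28), March (31), April (30), May (31), June (30), July (31): 28 + 31 + 30 + 31 + 30 + 31 = 181 days.
August 1–14, 1877: 14 days.
Total: 26 + 181 + 14 = 221 days.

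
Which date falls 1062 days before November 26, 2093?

December 30, 2090

Count 1062 days before November 26, 2093:
Day-of-year of December 30, 2090: 364.
Day-of-year of November 26, 2093: 330.
2090 has 365 days, so 365 − 364 = 1 days remain in 2090.
Full years: 2091: 365; 2092: 366. Sum = 731.
Total: 1 + 731 + 330 = 1062 days.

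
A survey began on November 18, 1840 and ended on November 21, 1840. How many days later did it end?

3

Within November 1840: 21 − 18 = 3 days.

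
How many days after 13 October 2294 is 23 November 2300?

October 13, 2294 → October 13, 2295: 365 days.
October 13, 2295 → October 13, 2296: 366 days (2296 is a leap year).
October 13, 2296 → October 13, 2297: 365 days.
October 13, 2297 → October 13, 2298: 365 days.
October 13, 2298 → October 13, 2299: 365 days.
October 13, 2299 → October 13, 2300: 365 days (2300 is not a leap year (divisible by 100 but not 400)).
October 2300: 31 − 13 = 18 days remain.
November 1–23, 2300: 23 days.
Residual: 41 days.
Total: 2232 days.

2232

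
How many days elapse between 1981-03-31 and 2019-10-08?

Day-of-year of March 31, 1981: 90.
Day-of-year of October 8, 2019: 281.
1981 has 365 days, so 365 − 90 = 275 days remain in 1981.
Full years 1982–2018: 28 common + 9 leap = 28×365 + 9×366 = 13514 days.
Total: 275 + 13514 + 281 = 14070 days.

14070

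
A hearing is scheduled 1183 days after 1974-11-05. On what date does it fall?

1978-01-31

Count 1183 days after November 5, 1974:
November 5, 1974 → November 5, 1975: 365 days.
November 5, 1975 → November 5, 1976: 366 days (1976 is a leap year).
November 5, 1976 → November 5, 1977: 365 days.
November 1977: 30 − 5 = 25 days remain.
Then December (31): 31 days.
January 1–31, 1978: 31 days.
Residual: 87 days.
Total: 1183 days.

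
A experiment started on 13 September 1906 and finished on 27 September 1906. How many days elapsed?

14

Within September 1906: 27 − 13 = 14 days.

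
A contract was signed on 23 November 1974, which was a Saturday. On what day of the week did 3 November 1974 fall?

Sunday

Count forward from the earlier date (November 3, 1974) to the later (November 23, 1974):
Within November 1974: 23 − 3 = 20 days.
20 mod 7 = 6, so 6 days before Saturday is Sunday.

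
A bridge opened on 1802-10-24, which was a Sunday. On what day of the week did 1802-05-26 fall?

Wednesday

Count forward from the earlier date (May 26, 1802) to the later (October 24, 1802):
May 1802: 31 − 26 = 5 days remain.
Then June (30), July (31), August (31), September (30): 30 + 31 + 31 + 30 = 122 days.
October 1–24, 1802: 24 days.
Total: 5 + 122 + 24 = 151 days.
151 mod 7 = 4, so 4 days before Sunday is Wednesday.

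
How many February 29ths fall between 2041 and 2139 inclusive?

23

Years divisible by 4: 2044, 2048, …, 2136 — 24 in all.
Of these, 2100 is divisible by 100 but not 400, so not leap.
Leap years: 24 − 1 = 23.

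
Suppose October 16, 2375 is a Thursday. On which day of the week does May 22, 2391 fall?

Day-of-year of October 16, 2375: 289.
Day-of-year of May 22, 2391: 142.
2375 has 365 days, so 365 − 289 = 76 days remain in 2375.
Full years 2376–2390: 11 common + 4 leap = 11×365 + 4×366 = 5479 days.
Total: 76 + 5479 + 142 = 5697 days.
5697 mod 7 = 6, so 6 days after Thursday is Wednesday.

Wednesday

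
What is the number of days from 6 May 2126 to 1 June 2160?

12445

From May 6, 2126 to May 6, 2160: 34 years, of which 9 contain a Feb 29 — 25×365 + 9×366 = 12419 days.
May 2160: 31 − 6 = 25 days remain.
June 1, 2160: 1 day.
Residual: 26 days.
Total: 12445 days.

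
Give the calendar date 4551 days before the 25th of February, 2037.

the 10th of September, 2024

Count 4551 days before February 25, 2037:
From September 10, 2024 to September 10, 2036: 12 years, of which 3 contain a Feb 29 — 9×365 + 3×366 = 4383 days.
September 2036: 30 − 10 = 20 days remain.
Then October (31), November (30), December (31), January (31): 31 + 30 + 31 + 31 = 123 days.
February 1–25, 2037: 25 days (2037 is not a leap year).
Residual: 168 days.
Total: 4551 days.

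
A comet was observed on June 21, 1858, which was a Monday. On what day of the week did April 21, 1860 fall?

Saturday

Day-of-year of June 21, 1858: 172.
Day-of-year of April 21, 1860: 112.
1858 has 365 days, so 365 − 172 = 193 days remain in 1858.
Full years: 1859: 365. Sum = 365.
Total: 193 + 365 + 112 = 670 days.
670 mod 7 = 5, so 5 days after Monday is Saturday.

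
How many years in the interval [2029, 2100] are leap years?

Years divisible by 4: 2032, 2036, …, 2100 — 18 in all.
Of these, 2100 is divisible by 100 but not 400, so not leap.
Leap years: 18 − 1 = 17.

17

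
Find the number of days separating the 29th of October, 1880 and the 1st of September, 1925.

Day-of-year of October 29, 1880: 303.
Day-of-year of September 1, 1925: 244.
1880 has 366 days, so 366 − 303 = 63 days remain in 1880.
Full years 1881–1924: 34 common + 10 leap = 34×365 + 10×366 = 16070 days.
Total: 63 + 16070 + 244 = 16377 days.

16377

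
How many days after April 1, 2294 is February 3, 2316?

7977

Day-of-year of April 1, 2294: 91.
Day-of-year of February 3, 2316: 34.
2294 has 365 days, so 365 − 91 = 274 days remain in 2294.
Full years 2295–2315: 17 common + 4 leap = 17×365 + 4×366 = 7669 days.
Total: 274 + 7669 + 34 = 7977 days.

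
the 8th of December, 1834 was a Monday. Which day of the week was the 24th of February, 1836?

Day-of-year of December 8, 1834: 342.
Day-of-year of February 24, 1836: 55.
1834 has 365 days, so 365 − 342 = 23 days remain in 1834.
Full years: 1835: 365. Sum = 365.
Total: 23 + 365 + 55 = 443 days.
443 mod 7 = 2, so 2 days after Monday is Wednesday.

Wednesday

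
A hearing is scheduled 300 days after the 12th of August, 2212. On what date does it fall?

the 8th of June, 2213

Count 300 days after August 12, 2212:
August 2212: 31 − 12 = 19 days remain.
Then 9 full months totalling 273 days.
June 1–8, 2213: 8 days.
Residual: 300 days.
Total: 300 days.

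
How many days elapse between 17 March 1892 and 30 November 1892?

March 1892: 31 − 17 = 14 days remain.
Then April (30), May (31), June (30), July (31), August (31), September (30), October (31): 30 + 31 + 30 + 31 + 31 + 30 + 31 = 214 days.
November 1–30, 1892: 30 days.
Total: 14 + 214 + 30 = 258 days.

258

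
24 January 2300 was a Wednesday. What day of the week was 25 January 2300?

Within January 2300: 25 − 24 = 1 day.
1 mod 7 = 1, so 1 day after Wednesday is Thursday.

Thursday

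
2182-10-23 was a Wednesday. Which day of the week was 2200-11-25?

Tuesday

From October 23, 2182 to October 23, 2200: 18 years, of which 4 contain a Feb 29 — 14×365 + 4×366 = 6574 days.
(2200 is not a leap year (divisible by 100 but not 400).)
October 2200: 31 − 23 = 8 days remain.
November 1–25, 2200: 25 days.
Residual: 33 days.
Total: 6607 days.
6607 mod 7 = 6, so 6 days after Wednesday is Tuesday.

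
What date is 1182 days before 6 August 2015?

11 May 2012

Count 1182 days before August 6, 2015:
May 11, 2012 → May 11, 2013: 365 days.
May 11, 2013 → May 11, 2014: 365 days.
May 11, 2014 → May 11, 2015: 365 days.
May 2015: 31 − 11 = 20 days remain.
Then June (30), July (31): 30 + 31 = 61 days.
August 1–6, 2015: 6 days.
Residual: 87 days.
Total: 1182 days.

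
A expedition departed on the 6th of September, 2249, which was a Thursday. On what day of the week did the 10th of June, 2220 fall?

Saturday

Count forward from the earlier date (June 10, 2220) to the later (September 6, 2249):
From June 10, 2220 to June 10, 2249: 29 years, of which 7 contain a Feb 29 — 22×365 + 7×366 = 10592 days.
June 2249: 30 − 10 = 20 days remain.
Then July (31), August (31): 31 + 31 = 62 days.
September 1–6, 2249: 6 days.
Residual: 88 days.
Total: 10680 days.
10680 mod 7 = 5, so 5 days before Thursday is Saturday.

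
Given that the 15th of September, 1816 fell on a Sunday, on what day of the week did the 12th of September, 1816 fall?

Count forward from the earlier date (September 12, 1816) to the later (September 15, 1816):
Within September 1816: 15 − 12 = 3 days.
3 mod 7 = 3, so 3 days before Sunday is Thursday.

Thursday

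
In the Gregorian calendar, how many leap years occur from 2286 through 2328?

Years divisible by 4 in [2286, 2328]: 2288, 2292, 2296, 2300, 2304, 2308, 2312, 2316, 2320, 2324, 2328.
Of these, 2300 is divisible by 100 but not 400, so not leap.
Leap years: 11 − 1 = 10.

10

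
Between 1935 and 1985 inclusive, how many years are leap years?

13

Years divisible by 4: 1936, 1940, …, 1984 — 13 in all.
No century exceptions apply. Count: 13.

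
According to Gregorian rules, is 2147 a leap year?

2147 is not a leap year.

No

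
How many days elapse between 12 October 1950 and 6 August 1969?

6873

From October 12, 1950 to October 12, 1968: 18 years, of which 5 contain a Feb 29 — 13×365 + 5×366 = 6575 days.
October 1968: 31 − 12 = 19 days remain.
Then 9 full months totalling 273 days.
August 1–6, 1969: 6 days.
Residual: 298 days.
Total: 6873 days.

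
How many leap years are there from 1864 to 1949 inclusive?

Years divisible by 4: 1864, 1868, …, 1948 — 22 in all.
Of these, 1900 is divisible by 100 but not 400, so not leap.
Leap years: 22 − 1 = 21.

21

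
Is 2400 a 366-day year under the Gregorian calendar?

Yes

2400 is a leap year (divisible by 400).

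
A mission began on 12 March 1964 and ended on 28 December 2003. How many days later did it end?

14535

Day-of-year of March 12, 1964: 72.
Day-of-year of December 28, 2003: 362.
1964 has 366 days, so 366 − 72 = 294 days remain in 1964.
Full years 1965–2002: 29 common + 9 leap = 29×365 + 9×366 = 13879 days.
Total: 294 + 13879 + 362 = 14535 days.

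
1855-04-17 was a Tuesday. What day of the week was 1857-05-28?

April 17, 1855 → April 17, 1856: 366 days (1856 is a leap year).
April 17, 1856 → April 17, 1857: 365 days.
April 1857: 30 − 17 = 13 days remain.
May 1–28, 1857: 28 days.
Residual: 41 days.
Total: 772 days.
772 mod 7 = 2, so 2 days after Tuesday is Thursday.

Thursday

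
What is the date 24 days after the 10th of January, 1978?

the 3rd of February, 1978

Count 24 days after January 10, 1978:
January 1978: 31 − 10 = 21 days remain.
February 1–3, 1978: 3 days (1978 is not a leap year).
Total: 21 + 3 = 24 days.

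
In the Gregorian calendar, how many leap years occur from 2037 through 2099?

Years divisible by 4: 2040, 2044, …, 2096 — 15 in all.
No century exceptions apply. Count: 15.

15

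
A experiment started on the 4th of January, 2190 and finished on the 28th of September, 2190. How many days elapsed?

January 2190: 31 − 4 = 27 days remain.
Then February 2190 (28), March (31), April (30), May (31), June (30), July (31), August (31): 28 + 31 + 30 + 31 + 30 + 31 + 31 = 212 days.
September 1–28, 2190: 28 days.
Total: 27 + 212 + 28 = 267 days.

267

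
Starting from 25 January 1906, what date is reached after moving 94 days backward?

23 October 1905

Count 94 days before January 25, 1906:
October 1905: 31 − 23 = 8 days remain.
Then November (30), December (31): 30 + 31 = 61 days.
January 1–25, 1906: 25 days.
Residual: 94 days.
Total: 94 days.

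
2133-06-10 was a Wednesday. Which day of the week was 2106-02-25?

Thursday

Count forward from the earlier date (February 25, 2106) to the later (June 10, 2133):
From February 25, 2106 to February 25, 2133: 27 years, of which 7 contain a Feb 29 — 20×365 + 7×366 = 9862 days.
February 2133: 28 − 25 = 3 days remain (2133 is not a leap year, so February has 28 days).
Then March (31), April (30), May (31): 31 + 30 + 31 = 92 days.
June 1–10, 2133: 10 days.
Residual: 105 days.
Total: 9967 days.
9967 mod 7 = 6, so 6 days before Wednesday is Thursday.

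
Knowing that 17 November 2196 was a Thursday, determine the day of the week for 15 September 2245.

Monday

From November 17, 2196 to November 17, 2244: 48 years, of which 11 contain a Feb 29 — 37×365 + 11×366 = 17531 days.
(2200 is not a leap year (divisible by 100 but not 400).)
November 2244: 30 − 17 = 13 days remain.
Then 9 full months totalling 274 days.
September 1–15, 2245: 15 days.
Residual: 302 days.
Total: 17833 days.
17833 mod 7 = 4, so 4 days after Thursday is Monday.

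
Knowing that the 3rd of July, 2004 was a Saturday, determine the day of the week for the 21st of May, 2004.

Friday

Count forward from the earlier date (May 21, 2004) to the later (July 3, 2004):
May 2004: 31 − 21 = 10 days remain.
Then June (30): 30 days.
July 1–3, 2004: 3 days.
Total: 10 + 30 + 3 = 43 days.
43 mod 7 = 1, so 1 day before Saturday is Friday.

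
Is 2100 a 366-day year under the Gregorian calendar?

No

2100 is not a leap year (divisible by 100 but not 400).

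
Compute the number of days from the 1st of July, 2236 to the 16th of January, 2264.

10060

From July 1, 2236 to July 1, 2263: 27 years, of which 6 contain a Feb 29 — 21×365 + 6×366 = 9861 days.
July 2263: 31 − 1 = 30 days remain.
Then August (31), September (30), October (31), November (30), December (31): 31 + 30 + 31 + 30 + 31 = 153 days.
January 1–16, 2264: 16 days.
Residual: 199 days.
Total: 10060 days.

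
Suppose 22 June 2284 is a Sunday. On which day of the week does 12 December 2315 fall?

Day-of-year of June 22, 2284: 174.
Day-of-year of December 12, 2315: 346.
2284 has 366 days, so 366 − 174 = 192 days remain in 2284.
Full years 2285–2314: 24 common + 6 leap = 24×365 + 6×366 = 10956 days.
Total: 192 + 10956 + 346 = 11494 days.
11494 is a multiple of 7, so 12 December 2315 falls on the same weekday: Sunday.

Sunday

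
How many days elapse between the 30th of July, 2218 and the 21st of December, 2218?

144

July 2218: 31 − 30 = 1 day remains.
Then August (31), September (30), October (31), November (30): 31 + 30 + 31 + 30 = 122 days.
December 1–21, 2218: 21 days.
Total: 1 + 122 + 21 = 144 days.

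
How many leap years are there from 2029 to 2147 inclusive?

Years divisible by 4: 2032, 2036, …, 2144 — 29 in all.
Of these, 2100 is divisible by 100 but not 400, so not leap.
Leap years: 29 − 1 = 28.

28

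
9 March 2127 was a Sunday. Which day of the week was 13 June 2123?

Sunday

Count forward from the earlier date (June 13, 2123) to the later (March 9, 2127):
June 13, 2123 → June 13, 2124: 366 days (2124 is a leap year).
June 13, 2124 → June 13, 2125: 365 days.
June 13, 2125 → June 13, 2126: 365 days.
June 2126: 30 − 13 = 17 days remain.
Then July (31), August (31), September (30), October (31), November (30), December (31), January (31), February 2127 (28): 31 + 31 + 30 + 31 + 30 + 31 + 31 + 28 = 243 days.
March 1–9, 2127: 9 days.
Residual: 269 days.
Total: 1365 days.
1365 is a multiple of 7, so 13 June 2123 falls on the same weekday: Sunday.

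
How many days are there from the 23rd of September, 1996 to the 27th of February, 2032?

12940

Day-of-year of September 23, 1996: 267.
Day-of-year of February 27, 2032: 58.
1996 has 366 days, so 366 − 267 = 99 days remain in 1996.
Full years 1997–2031: 27 common + 8 leap = 27×365 + 8×366 = 12783 days.
Total: 99 + 12783 + 58 = 12940 days.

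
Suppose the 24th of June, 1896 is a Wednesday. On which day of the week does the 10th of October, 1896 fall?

June 1896: 30 − 24 = 6 days remain.
Then July (31), August (31), September (30): 31 + 31 + 30 = 92 days.
October 1–10, 1896: 10 days.
Total: 6 + 92 + 10 = 108 days.
108 mod 7 = 3, so 3 days after Wednesday is Saturday.

Saturday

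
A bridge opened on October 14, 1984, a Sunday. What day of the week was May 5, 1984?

Saturday

Count forward from the earlier date (May 5, 1984) to the later (October 14, 1984):
May 1984: 31 − 5 = 26 days remain.
Then June (30), July (31), August (31), September (30): 30 + 31 + 31 + 30 = 122 days.
October 1–14, 1984: 14 days.
Total: 26 + 122 + 14 = 162 days.
162 mod 7 = 1, so 1 day before Sunday is Saturday.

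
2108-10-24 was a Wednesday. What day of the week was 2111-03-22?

October 24, 2108 → October 24, 2109: 365 days.
October 24, 2109 → October 24, 2110: 365 days.
October 2110: 31 − 24 = 7 days remain.
Then November (30), December (31), January (31), February 2111 (28): 30 + 31 + 31 + 28 = 120 days.
March 1–22, 2111: 22 days.
Residual: 149 days.
Total: 879 days.
879 mod 7 = 4, so 4 days after Wednesday is Sunday.

Sunday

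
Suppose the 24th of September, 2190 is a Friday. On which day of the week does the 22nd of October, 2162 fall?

Count forward from the earlier date (October 22, 2162) to the later (September 24, 2190):
Day-of-year of October 22, 2162: 295.
Day-of-year of September 24, 2190: 267.
2162 has 365 days, so 365 − 295 = 70 days remain in 2162.
Full years 2163–2189: 20 common + 7 leap = 20×365 + 7×366 = 9862 days.
Total: 70 + 9862 + 267 = 10199 days.
10199 is a multiple of 7, so the 22nd of October, 2162 falls on the same weekday: Friday.

Friday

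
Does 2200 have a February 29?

2200 is not a leap year (divisible by 100 but not 400).

No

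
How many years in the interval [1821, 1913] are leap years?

Years divisible by 4: 1824, 1828, …, 1912 — 23 in all.
Of these, 1900 is divisible by 100 but not 400, so not leap.
Leap years: 23 − 1 = 22.

22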